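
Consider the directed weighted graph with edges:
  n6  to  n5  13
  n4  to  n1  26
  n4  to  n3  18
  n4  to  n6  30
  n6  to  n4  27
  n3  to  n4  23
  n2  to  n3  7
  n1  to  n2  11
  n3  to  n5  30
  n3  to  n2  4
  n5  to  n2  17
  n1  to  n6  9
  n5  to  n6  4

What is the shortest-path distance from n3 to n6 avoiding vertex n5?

Paths from n3 to n6 avoiding n5:
n3 - n4 - n6: 23 + 30 = 53
n3 - n4 - n1 - n6: 23 + 26 + 9 = 58
Shortest: 53.

53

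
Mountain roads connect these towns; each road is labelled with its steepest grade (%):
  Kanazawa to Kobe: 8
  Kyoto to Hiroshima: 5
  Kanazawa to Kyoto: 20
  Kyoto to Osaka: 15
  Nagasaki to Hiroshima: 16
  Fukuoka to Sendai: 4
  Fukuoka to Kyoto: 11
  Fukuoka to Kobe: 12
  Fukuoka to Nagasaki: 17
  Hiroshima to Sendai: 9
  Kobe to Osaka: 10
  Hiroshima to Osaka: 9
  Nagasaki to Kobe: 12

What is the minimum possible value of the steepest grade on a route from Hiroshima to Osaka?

Some routes from Hiroshima to Osaka:
Hiroshima - Sendai - Fukuoka - Kyoto - Osaka: max(9, 4, 11, 15) = 15
Hiroshima - Osaka: max(9) = 9
Hiroshima - Sendai - Fukuoka - Kobe - Osaka: max(9, 4, 12, 10) = 12
Hiroshima - Kyoto - Fukuoka - Kobe - Osaka: max(5, 11, 12, 10) = 12
Hiroshima - Kyoto - Osaka: max(5, 15) = 15
The minimum achievable maximum is 9%.

9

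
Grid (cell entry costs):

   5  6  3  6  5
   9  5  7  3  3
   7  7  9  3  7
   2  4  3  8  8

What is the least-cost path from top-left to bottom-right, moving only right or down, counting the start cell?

Take (0,0) -> (0,1) -> (0,2) -> (0,3) -> (1,3) -> (1,4) -> (2,4) -> (3,4) for a total of 5 + 6 + 3 + 6 + 3 + 3 + 7 + 8 = 41.
For comparison, the top-then-right route costs 43.

41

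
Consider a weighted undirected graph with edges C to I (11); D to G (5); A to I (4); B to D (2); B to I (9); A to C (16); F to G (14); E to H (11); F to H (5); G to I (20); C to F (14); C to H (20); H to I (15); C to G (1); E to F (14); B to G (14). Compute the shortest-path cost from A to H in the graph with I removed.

Paths from A to H avoiding I:
A -> C -> G -> F -> E -> H: 16 + 1 + 14 + 14 + 11 = 56
A -> C -> G -> F -> H: 16 + 1 + 14 + 5 = 36
A -> C -> H: 16 + 20 = 36
A -> C -> F -> E -> H: 16 + 14 + 14 + 11 = 55
A -> C -> F -> H: 16 + 14 + 5 = 35
Best route has total 35.

35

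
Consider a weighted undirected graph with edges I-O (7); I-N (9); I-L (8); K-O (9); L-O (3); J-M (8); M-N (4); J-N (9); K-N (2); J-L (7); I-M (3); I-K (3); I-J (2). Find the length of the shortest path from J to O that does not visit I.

Paths from J to O avoiding I:
J -> L -> O: 7 + 3 = 10
J -> N -> K -> O: 9 + 2 + 9 = 20
J -> M -> N -> K -> O: 8 + 4 + 2 + 9 = 23
The minimum is 10.

10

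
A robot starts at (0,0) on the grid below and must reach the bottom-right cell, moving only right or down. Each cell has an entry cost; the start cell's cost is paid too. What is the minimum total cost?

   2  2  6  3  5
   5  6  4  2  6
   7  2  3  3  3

Take (0,0) -> (0,1) -> (0,2) -> (0,3) -> (1,3) -> (2,3) -> (2,4) for a total of 2 + 2 + 6 + 3 + 2 + 3 + 3 = 21.

21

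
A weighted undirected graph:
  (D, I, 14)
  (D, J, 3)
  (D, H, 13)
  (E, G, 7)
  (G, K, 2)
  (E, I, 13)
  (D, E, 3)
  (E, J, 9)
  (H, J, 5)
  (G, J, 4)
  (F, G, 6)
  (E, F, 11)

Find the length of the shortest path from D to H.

8

Checking several routes:
D - H: 13
D - E - J - H: 3 + 9 + 5 = 17
D - J - H: 3 + 5 = 8
The minimum is 8.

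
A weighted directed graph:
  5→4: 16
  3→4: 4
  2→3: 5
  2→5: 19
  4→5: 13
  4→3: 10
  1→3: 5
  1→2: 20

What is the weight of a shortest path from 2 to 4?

9

Routes from 2 to 4:
2 - 5 - 4: 19 + 16 = 35
2 - 3 - 4: 5 + 4 = 9
The minimum is 9.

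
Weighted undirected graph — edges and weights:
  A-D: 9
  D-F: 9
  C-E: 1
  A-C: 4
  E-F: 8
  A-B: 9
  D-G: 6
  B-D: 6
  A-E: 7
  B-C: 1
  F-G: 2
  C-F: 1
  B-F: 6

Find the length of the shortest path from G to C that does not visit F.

Comparing a few candidate routes:
G→D→A→E→C: 6 + 9 + 7 + 1 = 23
G→D→B→C: 6 + 6 + 1 = 13
G→D→A→C: 6 + 9 + 4 = 19
G→D→A→B→C: 6 + 9 + 9 + 1 = 25
Shortest: 13.

13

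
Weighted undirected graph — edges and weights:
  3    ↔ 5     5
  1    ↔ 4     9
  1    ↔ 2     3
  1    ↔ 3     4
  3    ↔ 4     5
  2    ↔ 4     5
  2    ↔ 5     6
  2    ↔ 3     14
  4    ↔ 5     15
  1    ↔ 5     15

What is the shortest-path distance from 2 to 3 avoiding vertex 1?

Checking several routes:
2-3: 14
2-5-3: 6 + 5 = 11
2-4-3: 5 + 5 = 10
Shortest: 10.

10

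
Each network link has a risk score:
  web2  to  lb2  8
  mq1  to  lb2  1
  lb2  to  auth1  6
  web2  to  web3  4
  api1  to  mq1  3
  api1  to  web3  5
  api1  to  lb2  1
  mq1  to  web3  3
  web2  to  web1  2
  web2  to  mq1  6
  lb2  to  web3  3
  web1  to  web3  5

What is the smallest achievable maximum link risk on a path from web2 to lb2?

Comparing a few candidate routes:
web2 -> web3 -> lb2: max(4, 3) = 4
web2 -> web1 -> web3 -> mq1 -> lb2: max(2, 5, 3, 1) = 5
web2 -> web1 -> web3 -> mq1 -> api1 -> lb2: max(2, 5, 3, 3, 1) = 5
web2 -> web3 -> mq1 -> api1 -> lb2: max(4, 3, 3, 1) = 4
web2 -> web3 -> mq1 -> lb2: max(4, 3, 1) = 4
Smallest bottleneck: 4.

4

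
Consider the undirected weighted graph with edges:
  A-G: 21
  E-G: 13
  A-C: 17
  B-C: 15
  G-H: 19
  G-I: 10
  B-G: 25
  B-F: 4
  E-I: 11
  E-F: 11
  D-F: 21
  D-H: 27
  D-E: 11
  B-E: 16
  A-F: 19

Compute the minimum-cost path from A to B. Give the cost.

23

Comparing a few candidate routes:
A - F - B: 19 + 4 = 23
A - C - B: 17 + 15 = 32
A - G - B: 21 + 25 = 46
A - F - E - B: 19 + 11 + 16 = 46
Shortest: 23.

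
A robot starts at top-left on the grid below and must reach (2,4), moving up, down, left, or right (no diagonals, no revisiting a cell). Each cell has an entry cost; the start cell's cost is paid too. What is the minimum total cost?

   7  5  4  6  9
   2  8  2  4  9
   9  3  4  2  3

One optimal route is (0,0) (0,1) (0,2) (1,2) (1,3) (2,3) (2,4).
Its cost is 7 + 5 + 4 + 2 + 4 + 2 + 3 = 27.

27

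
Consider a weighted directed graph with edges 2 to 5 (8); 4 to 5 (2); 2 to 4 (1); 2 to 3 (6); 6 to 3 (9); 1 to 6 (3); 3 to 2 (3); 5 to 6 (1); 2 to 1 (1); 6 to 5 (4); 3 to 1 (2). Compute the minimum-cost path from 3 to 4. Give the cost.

4

Routes from 3 to 4:
3 - 2 - 4: 3 + 1 = 4
The minimum is 4.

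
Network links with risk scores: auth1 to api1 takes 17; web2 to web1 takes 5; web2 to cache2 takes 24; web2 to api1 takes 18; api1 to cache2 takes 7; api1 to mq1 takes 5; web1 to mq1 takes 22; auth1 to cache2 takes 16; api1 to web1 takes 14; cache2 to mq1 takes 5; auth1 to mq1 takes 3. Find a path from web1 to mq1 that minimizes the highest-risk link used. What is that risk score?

Checking several routes:
web1 -> api1 -> auth1 -> cache2 -> mq1: max(14, 17, 16, 5) = 17
web1 -> api1 -> cache2 -> mq1: max(14, 7, 5) = 14
web1 -> api1 -> mq1: max(14, 5) = 14
web1 -> api1 -> cache2 -> auth1 -> mq1: max(14, 7, 16, 3) = 16
Smallest bottleneck: 14.

14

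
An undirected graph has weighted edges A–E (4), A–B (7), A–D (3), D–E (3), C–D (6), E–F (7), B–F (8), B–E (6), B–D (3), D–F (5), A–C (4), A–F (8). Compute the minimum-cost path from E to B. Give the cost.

A few of the E→B routes:
E-D-B: 3 + 3 = 6
E-B: 6
E-A-D-B: 4 + 3 + 3 = 10
Shortest: 6.

6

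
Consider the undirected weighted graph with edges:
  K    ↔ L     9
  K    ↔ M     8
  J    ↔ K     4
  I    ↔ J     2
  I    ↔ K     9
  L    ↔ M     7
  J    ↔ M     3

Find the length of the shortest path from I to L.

12

Some routes from I to L:
I - J - M - L: 2 + 3 + 7 = 12
I - K - L: 9 + 9 = 18
I - J - K - M - L: 2 + 4 + 8 + 7 = 21
I - J - K - L: 2 + 4 + 9 = 15
Best route has total 12.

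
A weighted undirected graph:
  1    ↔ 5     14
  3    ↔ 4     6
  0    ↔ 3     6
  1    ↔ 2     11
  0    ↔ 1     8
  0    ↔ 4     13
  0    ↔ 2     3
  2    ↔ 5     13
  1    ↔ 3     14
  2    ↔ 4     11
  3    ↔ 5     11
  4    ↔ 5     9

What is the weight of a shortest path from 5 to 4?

9

A few of the 5→4 routes:
5-2-0-4: 13 + 3 + 13 = 29
5-3-0-4: 11 + 6 + 13 = 30
5-2-0-3-4: 13 + 3 + 6 + 6 = 28
5-3-4: 11 + 6 = 17
5-2-4: 13 + 11 = 24
5-4: 9
Best route has total 9.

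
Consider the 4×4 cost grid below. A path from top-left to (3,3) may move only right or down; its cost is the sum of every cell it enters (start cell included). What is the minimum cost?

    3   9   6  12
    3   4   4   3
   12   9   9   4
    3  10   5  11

32

Cheapest: (0,0) → (1,0) → (1,1) → (1,2) → (1,3) → (2,3) → (3,3)
  3 + 3 + 4 + 4 + 3 + 4 + 11 = 32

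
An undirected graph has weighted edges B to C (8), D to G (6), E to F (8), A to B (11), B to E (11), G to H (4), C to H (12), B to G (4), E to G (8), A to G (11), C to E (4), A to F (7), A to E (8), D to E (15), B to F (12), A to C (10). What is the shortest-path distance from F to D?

22

Checking several routes:
F→E→D: 8 + 15 = 23
F→A→G→D: 7 + 11 + 6 = 24
F→B→G→D: 12 + 4 + 6 = 22
F→E→G→D: 8 + 8 + 6 = 22
F→E→B→G→D: 8 + 11 + 4 + 6 = 29
F→A→B→G→D: 7 + 11 + 4 + 6 = 28
Best route has total 22.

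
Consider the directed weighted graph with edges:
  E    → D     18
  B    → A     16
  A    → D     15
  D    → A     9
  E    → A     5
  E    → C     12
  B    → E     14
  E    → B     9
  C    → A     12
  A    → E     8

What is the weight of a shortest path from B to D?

Some routes from B to D:
B - E - A - D: 14 + 5 + 15 = 34
B - A - D: 16 + 15 = 31
B - E - D: 14 + 18 = 32
B - A - E - D: 16 + 8 + 18 = 42
Best route has total 31.

31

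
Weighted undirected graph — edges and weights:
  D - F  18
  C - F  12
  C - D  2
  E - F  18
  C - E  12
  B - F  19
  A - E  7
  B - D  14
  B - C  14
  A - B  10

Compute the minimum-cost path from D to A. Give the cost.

Comparing a few candidate routes:
D→F→E→A: 18 + 18 + 7 = 43
D→B→A: 14 + 10 = 24
D→C→F→E→A: 2 + 12 + 18 + 7 = 39
D→C→B→A: 2 + 14 + 10 = 26
D→C→F→B→A: 2 + 12 + 19 + 10 = 43
D→C→E→A: 2 + 12 + 7 = 21
Shortest: 21.

21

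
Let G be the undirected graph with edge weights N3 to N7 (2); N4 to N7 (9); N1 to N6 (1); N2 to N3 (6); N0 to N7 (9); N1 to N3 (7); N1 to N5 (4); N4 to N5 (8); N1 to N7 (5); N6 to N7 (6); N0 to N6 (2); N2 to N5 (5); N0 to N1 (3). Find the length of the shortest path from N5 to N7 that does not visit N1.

Routes from N5 to N7 avoiding N1:
N5-N4-N7: 8 + 9 = 17
N5-N2-N3-N7: 5 + 6 + 2 = 13
Best route has total 13.

13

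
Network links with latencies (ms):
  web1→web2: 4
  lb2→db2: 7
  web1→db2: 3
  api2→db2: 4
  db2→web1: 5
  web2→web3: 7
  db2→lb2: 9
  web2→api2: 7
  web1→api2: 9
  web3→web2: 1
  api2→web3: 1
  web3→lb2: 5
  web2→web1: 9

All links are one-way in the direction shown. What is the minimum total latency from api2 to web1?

Candidate routes:
api2 → db2 → web1: 4 + 5 = 9
api2 → web3 → web2 → web1: 1 + 1 + 9 = 11
api2 → web3 → lb2 → db2 → web1: 1 + 5 + 7 + 5 = 18
The minimum is 9 ms.

9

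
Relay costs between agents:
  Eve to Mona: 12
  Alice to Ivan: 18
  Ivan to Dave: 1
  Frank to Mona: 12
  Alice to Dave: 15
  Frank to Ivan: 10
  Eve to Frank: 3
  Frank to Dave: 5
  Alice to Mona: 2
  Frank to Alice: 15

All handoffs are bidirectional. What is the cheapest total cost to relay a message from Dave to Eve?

A few of the Dave→Eve routes:
Dave → Frank → Mona → Eve: 5 + 12 + 12 = 29
Dave → Alice → Mona → Eve: 15 + 2 + 12 = 29
Dave → Alice → Mona → Frank → Eve: 15 + 2 + 12 + 3 = 32
Dave → Frank → Eve: 5 + 3 = 8
Dave → Ivan → Frank → Eve: 1 + 10 + 3 = 14
Best route has total 8.

8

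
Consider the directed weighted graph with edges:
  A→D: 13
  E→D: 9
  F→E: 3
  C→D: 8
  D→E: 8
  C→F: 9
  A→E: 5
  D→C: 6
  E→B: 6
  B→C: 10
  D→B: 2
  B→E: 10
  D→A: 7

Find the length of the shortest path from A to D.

Routes from A to D:
A - D: 13
A - E - D: 5 + 9 = 14
A - E - B - C - D: 5 + 6 + 10 + 8 = 29
Best route has total 13.

13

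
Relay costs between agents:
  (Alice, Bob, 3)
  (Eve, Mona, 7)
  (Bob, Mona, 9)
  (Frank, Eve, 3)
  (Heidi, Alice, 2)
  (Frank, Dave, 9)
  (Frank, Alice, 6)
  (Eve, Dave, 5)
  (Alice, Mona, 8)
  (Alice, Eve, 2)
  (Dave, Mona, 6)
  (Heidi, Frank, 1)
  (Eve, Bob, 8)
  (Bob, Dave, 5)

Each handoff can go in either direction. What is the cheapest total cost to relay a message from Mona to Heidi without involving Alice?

A few of the Mona→Heidi routes:
Mona-Bob-Eve-Frank-Heidi: 9 + 8 + 3 + 1 = 21
Mona-Dave-Eve-Frank-Heidi: 6 + 5 + 3 + 1 = 15
Mona-Dave-Frank-Heidi: 6 + 9 + 1 = 16
Mona-Eve-Dave-Frank-Heidi: 7 + 5 + 9 + 1 = 22
Mona-Eve-Frank-Heidi: 7 + 3 + 1 = 11
Best route has total 11.

11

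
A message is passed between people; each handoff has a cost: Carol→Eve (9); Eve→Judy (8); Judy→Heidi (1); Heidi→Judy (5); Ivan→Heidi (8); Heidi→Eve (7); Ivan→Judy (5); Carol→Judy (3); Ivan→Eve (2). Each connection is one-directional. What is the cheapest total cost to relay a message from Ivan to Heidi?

6

Routes from Ivan to Heidi:
Ivan -> Heidi: 8
Ivan -> Judy -> Heidi: 5 + 1 = 6
Ivan -> Eve -> Judy -> Heidi: 2 + 8 + 1 = 11
The minimum is 6.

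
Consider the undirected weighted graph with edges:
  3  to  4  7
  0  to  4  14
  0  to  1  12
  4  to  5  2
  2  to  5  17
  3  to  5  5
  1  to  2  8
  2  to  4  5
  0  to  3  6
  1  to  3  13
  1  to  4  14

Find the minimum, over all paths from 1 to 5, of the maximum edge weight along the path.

Some routes from 1 to 5:
1 → 3 → 5: max(13, 5) = 13
1 → 0 → 3 → 4 → 5: max(12, 6, 7, 2) = 12
1 → 2 → 4 → 3 → 5: max(8, 5, 7, 5) = 8
1 → 2 → 4 → 5: max(8, 5, 2) = 8
1 → 0 → 3 → 5: max(12, 6, 5) = 12
1 → 3 → 4 → 5: max(13, 7, 2) = 13
Smallest bottleneck: 8.

8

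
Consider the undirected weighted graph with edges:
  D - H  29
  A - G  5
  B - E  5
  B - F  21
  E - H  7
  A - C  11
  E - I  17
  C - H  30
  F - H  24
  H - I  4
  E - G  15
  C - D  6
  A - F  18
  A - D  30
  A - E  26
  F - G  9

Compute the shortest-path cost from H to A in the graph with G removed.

A few of the H→A routes:
H → F → A: 24 + 18 = 42
H → C → A: 30 + 11 = 41
H → E → A: 7 + 26 = 33
Best route has total 33.

33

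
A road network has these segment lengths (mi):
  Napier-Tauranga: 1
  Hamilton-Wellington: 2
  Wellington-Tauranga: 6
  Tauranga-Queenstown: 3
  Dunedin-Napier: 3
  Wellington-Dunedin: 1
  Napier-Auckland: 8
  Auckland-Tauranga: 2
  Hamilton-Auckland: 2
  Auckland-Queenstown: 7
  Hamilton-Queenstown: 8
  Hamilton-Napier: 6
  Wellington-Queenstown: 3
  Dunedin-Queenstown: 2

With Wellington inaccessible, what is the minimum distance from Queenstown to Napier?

4

Some routes from Queenstown to Napier avoiding Wellington:
Queenstown - Dunedin - Napier: 2 + 3 = 5
Queenstown - Tauranga - Napier: 3 + 1 = 4
Queenstown - Auckland - Tauranga - Napier: 7 + 2 + 1 = 10
Queenstown - Hamilton - Auckland - Tauranga - Napier: 8 + 2 + 2 + 1 = 13
Best route has total 4 mi.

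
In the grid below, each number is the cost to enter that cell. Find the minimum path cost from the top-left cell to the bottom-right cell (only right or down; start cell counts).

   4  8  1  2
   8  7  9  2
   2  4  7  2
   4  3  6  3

22

One optimal route is r0c0 → r0c1 → r0c2 → r0c3 → r1c3 → r2c3 → r3c3.
Its cost is 4 + 8 + 1 + 2 + 2 + 2 + 3 = 22.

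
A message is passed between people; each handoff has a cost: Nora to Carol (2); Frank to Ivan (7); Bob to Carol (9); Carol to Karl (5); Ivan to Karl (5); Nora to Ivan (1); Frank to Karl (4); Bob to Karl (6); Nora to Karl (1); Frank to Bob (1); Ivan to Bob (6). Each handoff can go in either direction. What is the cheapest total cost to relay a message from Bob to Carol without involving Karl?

9

Candidate routes:
Bob -> Ivan -> Nora -> Carol: 6 + 1 + 2 = 9
Bob -> Frank -> Ivan -> Nora -> Carol: 1 + 7 + 1 + 2 = 11
Bob -> Carol: 9
Best route has total 9.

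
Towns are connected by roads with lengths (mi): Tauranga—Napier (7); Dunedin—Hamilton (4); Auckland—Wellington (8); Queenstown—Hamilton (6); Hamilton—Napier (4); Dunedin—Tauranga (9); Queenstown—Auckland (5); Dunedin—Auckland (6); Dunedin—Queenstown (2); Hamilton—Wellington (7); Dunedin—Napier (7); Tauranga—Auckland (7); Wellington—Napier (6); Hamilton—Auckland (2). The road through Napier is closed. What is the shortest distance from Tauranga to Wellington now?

Some routes from Tauranga to Wellington avoiding Napier:
Tauranga → Dunedin → Auckland → Wellington: 9 + 6 + 8 = 23
Tauranga → Auckland → Hamilton → Wellington: 7 + 2 + 7 = 16
Tauranga → Dunedin → Hamilton → Wellington: 9 + 4 + 7 = 20
Tauranga → Dunedin → Hamilton → Auckland → Wellington: 9 + 4 + 2 + 8 = 23
Tauranga → Auckland → Wellington: 7 + 8 = 15
Best route has total 15 mi.

15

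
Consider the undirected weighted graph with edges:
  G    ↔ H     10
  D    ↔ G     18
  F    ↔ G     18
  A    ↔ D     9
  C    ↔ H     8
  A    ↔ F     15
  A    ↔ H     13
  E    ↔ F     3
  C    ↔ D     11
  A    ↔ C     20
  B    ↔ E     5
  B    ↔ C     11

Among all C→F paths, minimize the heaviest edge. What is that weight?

11

Some routes from C to F:
C -> H -> A -> F: max(8, 13, 15) = 15
C -> D -> A -> F: max(11, 9, 15) = 15
C -> H -> A -> D -> G -> F: max(8, 13, 9, 18, 18) = 18
C -> B -> E -> F: max(11, 5, 3) = 11
Best route has worst link 11.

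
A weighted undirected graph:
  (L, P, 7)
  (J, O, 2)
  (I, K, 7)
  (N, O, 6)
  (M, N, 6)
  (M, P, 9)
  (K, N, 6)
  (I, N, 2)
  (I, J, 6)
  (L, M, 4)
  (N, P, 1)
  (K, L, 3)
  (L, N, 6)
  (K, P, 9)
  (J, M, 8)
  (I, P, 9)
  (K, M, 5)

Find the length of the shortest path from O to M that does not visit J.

Comparing a few candidate routes:
O - N - P - M: 6 + 1 + 9 = 16
O - N - L - M: 6 + 6 + 4 = 16
O - N - M: 6 + 6 = 12
The minimum is 12.

12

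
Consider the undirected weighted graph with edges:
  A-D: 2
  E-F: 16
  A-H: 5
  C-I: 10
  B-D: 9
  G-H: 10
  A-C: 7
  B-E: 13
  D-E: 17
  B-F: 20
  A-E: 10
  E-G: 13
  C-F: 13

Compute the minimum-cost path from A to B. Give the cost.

11

Some routes from A to B:
A→E→B: 10 + 13 = 23
A→D→E→B: 2 + 17 + 13 = 32
A→D→B: 2 + 9 = 11
A→E→D→B: 10 + 17 + 9 = 36
Shortest: 11.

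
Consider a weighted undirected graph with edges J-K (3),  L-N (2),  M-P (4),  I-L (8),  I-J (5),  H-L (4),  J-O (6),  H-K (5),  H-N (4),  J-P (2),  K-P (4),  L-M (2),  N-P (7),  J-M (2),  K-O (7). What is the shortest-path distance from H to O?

A few of the H→O routes:
H - K - O: 5 + 7 = 12
H - L - M - J - O: 4 + 2 + 2 + 6 = 14
H - K - J - O: 5 + 3 + 6 = 14
The minimum is 12.

12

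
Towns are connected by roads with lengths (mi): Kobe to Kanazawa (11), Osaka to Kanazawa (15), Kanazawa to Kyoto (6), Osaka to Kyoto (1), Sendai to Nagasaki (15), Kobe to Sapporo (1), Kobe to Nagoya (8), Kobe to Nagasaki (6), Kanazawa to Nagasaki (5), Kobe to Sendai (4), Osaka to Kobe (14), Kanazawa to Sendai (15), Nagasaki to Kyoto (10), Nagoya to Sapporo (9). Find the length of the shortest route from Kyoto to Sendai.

Comparing a few candidate routes:
Kyoto - Kanazawa - Kobe - Sendai: 6 + 11 + 4 = 21
Kyoto - Osaka - Kobe - Sendai: 1 + 14 + 4 = 19
Kyoto - Kanazawa - Nagasaki - Kobe - Sendai: 6 + 5 + 6 + 4 = 21
Kyoto - Kanazawa - Sendai: 6 + 15 = 21
Kyoto - Nagasaki - Kobe - Sendai: 10 + 6 + 4 = 20
Kyoto - Nagasaki - Sendai: 10 + 15 = 25
Shortest: 19 mi.

19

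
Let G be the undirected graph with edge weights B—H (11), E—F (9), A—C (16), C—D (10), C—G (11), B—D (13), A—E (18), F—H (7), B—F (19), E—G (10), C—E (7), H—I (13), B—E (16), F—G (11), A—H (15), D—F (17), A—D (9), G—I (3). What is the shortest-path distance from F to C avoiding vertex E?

22

Checking several routes:
F -> G -> C: 11 + 11 = 22
F -> H -> I -> G -> C: 7 + 13 + 3 + 11 = 34
F -> H -> A -> D -> C: 7 + 15 + 9 + 10 = 41
F -> D -> C: 17 + 10 = 27
F -> H -> A -> C: 7 + 15 + 16 = 38
Shortest: 22.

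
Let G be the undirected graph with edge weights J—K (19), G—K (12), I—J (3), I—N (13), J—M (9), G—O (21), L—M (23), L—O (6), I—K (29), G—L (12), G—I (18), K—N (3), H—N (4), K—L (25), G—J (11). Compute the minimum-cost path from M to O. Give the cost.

A few of the M→O routes:
M - J - I - G - L - O: 9 + 3 + 18 + 12 + 6 = 48
M - J - G - O: 9 + 11 + 21 = 41
M - L - G - O: 23 + 12 + 21 = 56
M - J - I - G - O: 9 + 3 + 18 + 21 = 51
M - J - G - L - O: 9 + 11 + 12 + 6 = 38
M - L - O: 23 + 6 = 29
The minimum is 29.

29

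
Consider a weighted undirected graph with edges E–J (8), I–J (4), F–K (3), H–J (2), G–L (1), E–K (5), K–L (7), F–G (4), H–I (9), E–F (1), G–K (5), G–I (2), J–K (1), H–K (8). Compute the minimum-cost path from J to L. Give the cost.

Comparing a few candidate routes:
J - K - G - L: 1 + 5 + 1 = 7
J - K - L: 1 + 7 = 8
J - I - G - L: 4 + 2 + 1 = 7
J - K - F - G - L: 1 + 3 + 4 + 1 = 9
Best route has total 7.

7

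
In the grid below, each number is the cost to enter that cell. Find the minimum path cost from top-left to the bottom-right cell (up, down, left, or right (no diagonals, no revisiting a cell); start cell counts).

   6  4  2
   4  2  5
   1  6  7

24

Cheapest: (0,0)→(0,1)→(0,2)→(1,2)→(2,2)
  6 + 4 + 2 + 5 + 7 = 24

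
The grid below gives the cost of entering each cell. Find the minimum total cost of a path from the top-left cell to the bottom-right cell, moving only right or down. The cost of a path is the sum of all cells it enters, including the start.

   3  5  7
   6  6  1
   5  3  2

17

Take (0,0) -> (0,1) -> (1,1) -> (1,2) -> (2,2) for a total of 3 + 5 + 6 + 1 + 2 = 17.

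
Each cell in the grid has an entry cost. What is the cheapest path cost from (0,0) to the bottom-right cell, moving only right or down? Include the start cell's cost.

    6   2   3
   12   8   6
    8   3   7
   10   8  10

One optimal route is r0c0 → r0c1 → r0c2 → r1c2 → r2c2 → r3c2.
Its cost is 6 + 2 + 3 + 6 + 7 + 10 = 34.

34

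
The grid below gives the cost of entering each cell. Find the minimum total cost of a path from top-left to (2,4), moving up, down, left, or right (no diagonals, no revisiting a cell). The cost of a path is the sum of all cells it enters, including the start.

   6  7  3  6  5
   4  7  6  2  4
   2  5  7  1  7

32

Cheapest: r0c0→r0c1→r0c2→r0c3→r1c3→r2c3→r2c4
  6 + 7 + 3 + 6 + 2 + 1 + 7 = 32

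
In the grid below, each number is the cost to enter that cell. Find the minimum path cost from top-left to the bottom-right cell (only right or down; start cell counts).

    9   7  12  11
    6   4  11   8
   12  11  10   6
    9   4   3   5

42

Cheapest: r0c0 -> r1c0 -> r1c1 -> r2c1 -> r3c1 -> r3c2 -> r3c3
  9 + 6 + 4 + 11 + 4 + 3 + 5 = 42
(Top row then right column would cost 58.)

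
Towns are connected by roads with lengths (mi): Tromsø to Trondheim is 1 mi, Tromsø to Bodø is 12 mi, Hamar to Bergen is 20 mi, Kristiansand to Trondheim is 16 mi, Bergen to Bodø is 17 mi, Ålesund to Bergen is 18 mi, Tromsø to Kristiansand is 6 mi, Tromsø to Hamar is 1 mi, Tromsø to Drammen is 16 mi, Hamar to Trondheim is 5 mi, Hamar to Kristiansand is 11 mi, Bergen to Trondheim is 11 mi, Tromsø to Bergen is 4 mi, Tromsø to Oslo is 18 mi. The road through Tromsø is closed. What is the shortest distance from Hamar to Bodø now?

Routes from Hamar to Bodø avoiding Tromsø:
Hamar→Trondheim→Bergen→Bodø: 5 + 11 + 17 = 33
Hamar→Bergen→Bodø: 20 + 17 = 37
Hamar→Kristiansand→Trondheim→Bergen→Bodø: 11 + 16 + 11 + 17 = 55
The minimum is 33 mi.

33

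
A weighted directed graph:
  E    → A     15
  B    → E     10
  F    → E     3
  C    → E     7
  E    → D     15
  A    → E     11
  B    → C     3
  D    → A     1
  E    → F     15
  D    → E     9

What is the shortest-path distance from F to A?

18

Routes from F to A:
F → E → D → A: 3 + 15 + 1 = 19
F → E → A: 3 + 15 = 18
Shortest: 18.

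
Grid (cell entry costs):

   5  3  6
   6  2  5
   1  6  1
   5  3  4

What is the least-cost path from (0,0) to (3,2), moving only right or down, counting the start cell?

Take r0c0→r0c1→r1c1→r1c2→r2c2→r3c2 for a total of 5 + 3 + 2 + 5 + 1 + 4 = 20.

20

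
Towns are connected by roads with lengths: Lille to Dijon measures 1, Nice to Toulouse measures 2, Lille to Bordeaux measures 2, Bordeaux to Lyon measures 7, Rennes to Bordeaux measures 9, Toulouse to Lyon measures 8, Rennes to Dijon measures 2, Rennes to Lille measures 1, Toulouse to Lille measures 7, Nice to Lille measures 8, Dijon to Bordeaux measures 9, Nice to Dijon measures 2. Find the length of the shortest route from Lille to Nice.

3

Checking several routes:
Lille → Dijon → Nice: 1 + 2 = 3
Lille → Nice: 8
Lille → Rennes → Dijon → Nice: 1 + 2 + 2 = 5
Lille → Toulouse → Nice: 7 + 2 = 9
Lille → Bordeaux → Dijon → Nice: 2 + 9 + 2 = 13
The minimum is 3.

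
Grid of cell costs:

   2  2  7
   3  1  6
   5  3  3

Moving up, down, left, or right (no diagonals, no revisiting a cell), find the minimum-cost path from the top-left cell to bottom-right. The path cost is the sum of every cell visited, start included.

Best path: [0,0] [0,1] [1,1] [2,1] [2,2]
Cost: 2 + 2 + 1 + 3 + 3 = 11

11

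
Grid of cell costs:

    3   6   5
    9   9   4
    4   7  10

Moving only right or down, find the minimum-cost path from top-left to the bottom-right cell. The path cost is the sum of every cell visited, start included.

One optimal route is r0c0→r0c1→r0c2→r1c2→r2c2.
Its cost is 3 + 6 + 5 + 4 + 10 = 28.

28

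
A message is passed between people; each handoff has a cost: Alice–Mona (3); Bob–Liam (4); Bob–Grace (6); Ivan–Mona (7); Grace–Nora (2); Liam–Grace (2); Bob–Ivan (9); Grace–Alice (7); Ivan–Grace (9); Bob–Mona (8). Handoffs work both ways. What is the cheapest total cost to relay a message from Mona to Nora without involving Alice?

Comparing a few candidate routes:
Mona-Bob-Grace-Nora: 8 + 6 + 2 = 16
Mona-Ivan-Grace-Nora: 7 + 9 + 2 = 18
Mona-Bob-Liam-Grace-Nora: 8 + 4 + 2 + 2 = 16
The minimum is 16.

16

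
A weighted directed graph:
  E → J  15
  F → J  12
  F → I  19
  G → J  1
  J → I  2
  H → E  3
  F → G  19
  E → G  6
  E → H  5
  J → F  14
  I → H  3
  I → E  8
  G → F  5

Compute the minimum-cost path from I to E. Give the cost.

Candidate routes:
I -> E: 8
I -> H -> E: 3 + 3 = 6
Best route has total 6.

6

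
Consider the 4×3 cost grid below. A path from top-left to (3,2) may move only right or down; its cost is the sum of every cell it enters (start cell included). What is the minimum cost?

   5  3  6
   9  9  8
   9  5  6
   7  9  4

Cheapest: r0c0 -> r0c1 -> r0c2 -> r1c2 -> r2c2 -> r3c2
  5 + 3 + 6 + 8 + 6 + 4 = 32

32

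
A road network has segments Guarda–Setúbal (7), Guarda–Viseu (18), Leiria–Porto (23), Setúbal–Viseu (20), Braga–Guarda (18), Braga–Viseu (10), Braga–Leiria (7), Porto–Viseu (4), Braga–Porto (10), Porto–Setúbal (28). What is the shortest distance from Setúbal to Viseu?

Comparing a few candidate routes:
Setúbal → Porto → Viseu: 28 + 4 = 32
Setúbal → Guarda → Viseu: 7 + 18 = 25
Setúbal → Guarda → Braga → Viseu: 7 + 18 + 10 = 35
Setúbal → Viseu: 20
Setúbal → Guarda → Braga → Porto → Viseu: 7 + 18 + 10 + 4 = 39
Best route has total 20 mi.

20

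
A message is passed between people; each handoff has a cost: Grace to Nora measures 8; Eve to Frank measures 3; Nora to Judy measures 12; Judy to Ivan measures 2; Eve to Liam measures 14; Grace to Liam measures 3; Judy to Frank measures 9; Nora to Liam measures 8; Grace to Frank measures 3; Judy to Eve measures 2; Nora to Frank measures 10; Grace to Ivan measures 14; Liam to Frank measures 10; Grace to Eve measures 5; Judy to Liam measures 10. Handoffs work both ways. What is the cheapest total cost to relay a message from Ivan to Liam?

Comparing a few candidate routes:
Ivan -> Judy -> Frank -> Grace -> Liam: 2 + 9 + 3 + 3 = 17
Ivan -> Grace -> Liam: 14 + 3 = 17
Ivan -> Judy -> Liam: 2 + 10 = 12
Ivan -> Judy -> Eve -> Grace -> Liam: 2 + 2 + 5 + 3 = 12
Ivan -> Judy -> Eve -> Frank -> Liam: 2 + 2 + 3 + 10 = 17
Ivan -> Judy -> Eve -> Frank -> Grace -> Liam: 2 + 2 + 3 + 3 + 3 = 13
Shortest: 12.

12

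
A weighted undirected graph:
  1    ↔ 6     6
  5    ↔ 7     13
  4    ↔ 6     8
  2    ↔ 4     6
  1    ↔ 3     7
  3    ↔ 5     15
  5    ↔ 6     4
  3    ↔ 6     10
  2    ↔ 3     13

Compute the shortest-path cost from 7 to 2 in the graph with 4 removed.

Paths from 7 to 2 avoiding 4:
7-5-3-2: 13 + 15 + 13 = 41
7-5-6-3-2: 13 + 4 + 10 + 13 = 40
7-5-6-1-3-2: 13 + 4 + 6 + 7 + 13 = 43
The minimum is 40.

40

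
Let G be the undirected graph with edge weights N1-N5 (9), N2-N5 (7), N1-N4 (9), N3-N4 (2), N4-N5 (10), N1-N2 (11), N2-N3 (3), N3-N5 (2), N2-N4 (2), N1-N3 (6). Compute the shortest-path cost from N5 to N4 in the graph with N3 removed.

Candidate routes:
N5→N1→N4: 9 + 9 = 18
N5→N4: 10
N5→N2→N4: 7 + 2 = 9
N5→N1→N2→N4: 9 + 11 + 2 = 22
N5→N2→N1→N4: 7 + 11 + 9 = 27
Shortest: 9.

9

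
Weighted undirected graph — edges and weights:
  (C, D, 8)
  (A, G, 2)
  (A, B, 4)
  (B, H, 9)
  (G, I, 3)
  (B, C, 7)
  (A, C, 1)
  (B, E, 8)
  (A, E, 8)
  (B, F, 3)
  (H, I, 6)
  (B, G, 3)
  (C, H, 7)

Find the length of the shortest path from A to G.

Checking several routes:
A -> G: 2
A -> C -> B -> G: 1 + 7 + 3 = 11
A -> B -> G: 4 + 3 = 7
Best route has total 2.

2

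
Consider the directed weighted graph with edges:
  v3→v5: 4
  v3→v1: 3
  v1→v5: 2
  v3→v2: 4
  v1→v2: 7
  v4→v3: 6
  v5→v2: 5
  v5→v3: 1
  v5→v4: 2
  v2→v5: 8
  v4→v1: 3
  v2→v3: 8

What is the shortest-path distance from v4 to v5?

A few of the v4→v5 routes:
v4→v1→v5: 3 + 2 = 5
v4→v3→v1→v5: 6 + 3 + 2 = 11
v4→v3→v5: 6 + 4 = 10
v4→v1→v2→v5: 3 + 7 + 8 = 18
v4→v3→v2→v5: 6 + 4 + 8 = 18
The minimum is 5.

5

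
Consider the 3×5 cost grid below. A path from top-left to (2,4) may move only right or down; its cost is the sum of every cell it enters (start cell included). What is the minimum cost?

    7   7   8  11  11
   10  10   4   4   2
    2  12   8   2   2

34

Best path: (0,0) (0,1) (0,2) (1,2) (1,3) (1,4) (2,4)
Cost: 7 + 7 + 8 + 4 + 4 + 2 + 2 = 34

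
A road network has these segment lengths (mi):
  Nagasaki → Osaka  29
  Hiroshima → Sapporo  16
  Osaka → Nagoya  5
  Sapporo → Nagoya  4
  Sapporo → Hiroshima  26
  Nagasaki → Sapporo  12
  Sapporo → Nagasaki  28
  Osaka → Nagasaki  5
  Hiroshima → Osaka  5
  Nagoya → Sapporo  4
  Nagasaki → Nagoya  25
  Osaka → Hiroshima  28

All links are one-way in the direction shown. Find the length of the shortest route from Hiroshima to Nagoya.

A few of the Hiroshima→Nagoya routes:
Hiroshima → Sapporo → Nagasaki → Nagoya: 16 + 28 + 25 = 69
Hiroshima → Osaka → Nagasaki → Sapporo → Nagoya: 5 + 5 + 12 + 4 = 26
Hiroshima → Osaka → Nagoya: 5 + 5 = 10
Hiroshima → Osaka → Nagasaki → Nagoya: 5 + 5 + 25 = 35
Hiroshima → Sapporo → Nagoya: 16 + 4 = 20
Shortest: 10 mi.

10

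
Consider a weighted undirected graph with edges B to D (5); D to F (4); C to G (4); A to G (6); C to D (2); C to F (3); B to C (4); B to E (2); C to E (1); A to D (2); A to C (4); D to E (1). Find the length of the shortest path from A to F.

6

Checking several routes:
A → D → E → C → F: 2 + 1 + 1 + 3 = 7
A → D → C → F: 2 + 2 + 3 = 7
A → C → F: 4 + 3 = 7
A → D → F: 2 + 4 = 6
Best route has total 6.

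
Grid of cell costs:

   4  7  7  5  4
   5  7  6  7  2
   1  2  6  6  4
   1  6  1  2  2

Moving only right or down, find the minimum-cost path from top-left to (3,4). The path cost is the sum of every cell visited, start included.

22

Take r0c0 r1c0 r2c0 r3c0 r3c1 r3c2 r3c3 r3c4 for a total of 4 + 5 + 1 + 1 + 6 + 1 + 2 + 2 = 22.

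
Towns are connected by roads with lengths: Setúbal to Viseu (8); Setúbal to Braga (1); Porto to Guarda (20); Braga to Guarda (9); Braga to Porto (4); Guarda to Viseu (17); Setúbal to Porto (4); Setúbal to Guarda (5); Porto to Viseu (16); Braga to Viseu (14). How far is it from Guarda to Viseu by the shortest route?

Comparing a few candidate routes:
Guarda→Braga→Setúbal→Viseu: 9 + 1 + 8 = 18
Guarda→Setúbal→Viseu: 5 + 8 = 13
Guarda→Viseu: 17
Guarda→Setúbal→Braga→Viseu: 5 + 1 + 14 = 20
The minimum is 13.

13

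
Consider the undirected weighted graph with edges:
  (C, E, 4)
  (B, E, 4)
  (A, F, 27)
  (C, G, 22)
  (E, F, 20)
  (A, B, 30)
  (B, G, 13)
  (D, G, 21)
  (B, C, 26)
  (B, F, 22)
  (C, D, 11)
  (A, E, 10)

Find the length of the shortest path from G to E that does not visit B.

26

Candidate routes:
G -> D -> C -> E: 21 + 11 + 4 = 36
G -> C -> E: 22 + 4 = 26
Best route has total 26.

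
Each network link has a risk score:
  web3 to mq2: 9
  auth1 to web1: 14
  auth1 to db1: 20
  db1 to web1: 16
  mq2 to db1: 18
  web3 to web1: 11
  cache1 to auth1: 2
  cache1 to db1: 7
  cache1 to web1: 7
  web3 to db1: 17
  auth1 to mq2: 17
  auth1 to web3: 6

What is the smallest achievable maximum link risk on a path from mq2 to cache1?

9

A few of the mq2→cache1 routes:
mq2 - web3 - web1 - auth1 - cache1: max(9, 11, 14, 2) = 14
mq2 - web3 - auth1 - cache1: max(9, 6, 2) = 9
mq2 - web3 - web1 - cache1: max(9, 11, 7) = 11
mq2 - web3 - auth1 - web1 - cache1: max(9, 6, 14, 7) = 14
Smallest bottleneck: 9.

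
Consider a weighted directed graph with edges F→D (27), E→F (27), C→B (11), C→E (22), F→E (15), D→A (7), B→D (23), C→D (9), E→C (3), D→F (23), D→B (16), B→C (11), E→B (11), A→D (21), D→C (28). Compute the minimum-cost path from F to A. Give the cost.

34

A few of the F→A routes:
F-D-A: 27 + 7 = 34
F-E-B-D-A: 15 + 11 + 23 + 7 = 56
F-E-B-C-D-A: 15 + 11 + 11 + 9 + 7 = 53
F-E-C-D-A: 15 + 3 + 9 + 7 = 34
The minimum is 34.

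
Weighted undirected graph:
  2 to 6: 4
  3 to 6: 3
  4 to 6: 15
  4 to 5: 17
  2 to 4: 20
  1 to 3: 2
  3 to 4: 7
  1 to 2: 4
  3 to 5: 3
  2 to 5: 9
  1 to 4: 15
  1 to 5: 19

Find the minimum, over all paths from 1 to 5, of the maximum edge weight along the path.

3

A few of the 1→5 routes:
1 → 2 → 5: max(4, 9) = 9
1 → 3 → 6 → 2 → 5: max(2, 3, 4, 9) = 9
1 → 2 → 6 → 3 → 5: max(4, 4, 3, 3) = 4
1 → 3 → 5: max(2, 3) = 3
1 → 2 → 6 → 4 → 3 → 5: max(4, 4, 15, 7, 3) = 15
Best route has worst link 3.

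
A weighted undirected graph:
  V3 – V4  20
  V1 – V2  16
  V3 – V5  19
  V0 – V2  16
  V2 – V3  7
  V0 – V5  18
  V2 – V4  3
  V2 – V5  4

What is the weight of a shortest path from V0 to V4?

A few of the V0→V4 routes:
V0 -> V2 -> V4: 16 + 3 = 19
V0 -> V5 -> V2 -> V4: 18 + 4 + 3 = 25
V0 -> V2 -> V3 -> V4: 16 + 7 + 20 = 43
V0 -> V5 -> V3 -> V2 -> V4: 18 + 19 + 7 + 3 = 47
Shortest: 19.

19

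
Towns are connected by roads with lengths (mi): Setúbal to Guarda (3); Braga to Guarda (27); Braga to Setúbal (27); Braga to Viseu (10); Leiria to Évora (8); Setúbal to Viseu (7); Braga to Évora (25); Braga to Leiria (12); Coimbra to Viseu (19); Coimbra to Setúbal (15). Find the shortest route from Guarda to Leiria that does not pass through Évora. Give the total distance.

32

Candidate routes:
Guarda→Setúbal→Viseu→Braga→Leiria: 3 + 7 + 10 + 12 = 32
Guarda→Setúbal→Coimbra→Viseu→Braga→Leiria: 3 + 15 + 19 + 10 + 12 = 59
Guarda→Setúbal→Braga→Leiria: 3 + 27 + 12 = 42
Guarda→Braga→Leiria: 27 + 12 = 39
Best route has total 32 mi.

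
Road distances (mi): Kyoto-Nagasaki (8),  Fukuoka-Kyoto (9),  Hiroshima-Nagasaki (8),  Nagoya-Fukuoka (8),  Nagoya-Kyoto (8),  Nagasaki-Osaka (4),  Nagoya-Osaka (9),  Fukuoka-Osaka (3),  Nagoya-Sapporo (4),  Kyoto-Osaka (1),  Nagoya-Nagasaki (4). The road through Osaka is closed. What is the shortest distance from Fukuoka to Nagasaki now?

Candidate routes:
Fukuoka→Nagoya→Kyoto→Nagasaki: 8 + 8 + 8 = 24
Fukuoka→Kyoto→Nagasaki: 9 + 8 = 17
Fukuoka→Kyoto→Nagoya→Nagasaki: 9 + 8 + 4 = 21
Fukuoka→Nagoya→Nagasaki: 8 + 4 = 12
Best route has total 12 mi.

12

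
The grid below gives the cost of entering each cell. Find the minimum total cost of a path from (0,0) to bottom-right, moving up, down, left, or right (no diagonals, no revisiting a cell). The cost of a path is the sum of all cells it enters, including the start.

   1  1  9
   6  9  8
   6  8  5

Take (0,0) → (0,1) → (0,2) → (1,2) → (2,2) for a total of 1 + 1 + 9 + 8 + 5 = 24.

24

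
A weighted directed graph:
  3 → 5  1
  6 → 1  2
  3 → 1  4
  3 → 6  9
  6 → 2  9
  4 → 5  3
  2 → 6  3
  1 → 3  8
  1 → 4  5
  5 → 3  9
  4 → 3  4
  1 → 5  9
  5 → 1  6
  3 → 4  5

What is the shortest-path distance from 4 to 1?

8

A few of the 4→1 routes:
4 - 3 - 1: 4 + 4 = 8
4 - 3 - 5 - 1: 4 + 1 + 6 = 11
4 - 5 - 1: 3 + 6 = 9
Best route has total 8.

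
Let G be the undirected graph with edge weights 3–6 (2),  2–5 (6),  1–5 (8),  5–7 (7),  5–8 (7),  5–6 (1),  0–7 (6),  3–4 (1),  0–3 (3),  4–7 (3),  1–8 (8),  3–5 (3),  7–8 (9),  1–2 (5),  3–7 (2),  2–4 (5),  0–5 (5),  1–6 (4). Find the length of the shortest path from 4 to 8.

Comparing a few candidate routes:
4-3-6-5-8: 1 + 2 + 1 + 7 = 11
4-3-7-8: 1 + 2 + 9 = 12
4-3-6-1-8: 1 + 2 + 4 + 8 = 15
4-3-5-8: 1 + 3 + 7 = 11
4-7-8: 3 + 9 = 12
The minimum is 11.

11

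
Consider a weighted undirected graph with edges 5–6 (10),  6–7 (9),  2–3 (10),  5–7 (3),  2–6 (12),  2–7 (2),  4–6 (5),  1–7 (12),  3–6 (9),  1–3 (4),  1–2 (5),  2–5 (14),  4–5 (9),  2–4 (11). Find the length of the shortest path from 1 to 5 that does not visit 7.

19

A few of the 1→5 routes:
1 → 3 → 6 → 5: 4 + 9 + 10 = 23
1 → 2 → 6 → 5: 5 + 12 + 10 = 27
1 → 2 → 5: 5 + 14 = 19
1 → 2 → 4 → 5: 5 + 11 + 9 = 25
1 → 3 → 6 → 4 → 5: 4 + 9 + 5 + 9 = 27
Shortest: 19.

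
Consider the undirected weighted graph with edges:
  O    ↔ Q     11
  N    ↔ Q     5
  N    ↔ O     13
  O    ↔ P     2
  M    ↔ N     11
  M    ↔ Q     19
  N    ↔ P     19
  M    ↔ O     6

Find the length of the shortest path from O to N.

Checking several routes:
O → M → N: 6 + 11 = 17
O → Q → N: 11 + 5 = 16
O → N: 13
O → P → N: 2 + 19 = 21
Best route has total 13.

13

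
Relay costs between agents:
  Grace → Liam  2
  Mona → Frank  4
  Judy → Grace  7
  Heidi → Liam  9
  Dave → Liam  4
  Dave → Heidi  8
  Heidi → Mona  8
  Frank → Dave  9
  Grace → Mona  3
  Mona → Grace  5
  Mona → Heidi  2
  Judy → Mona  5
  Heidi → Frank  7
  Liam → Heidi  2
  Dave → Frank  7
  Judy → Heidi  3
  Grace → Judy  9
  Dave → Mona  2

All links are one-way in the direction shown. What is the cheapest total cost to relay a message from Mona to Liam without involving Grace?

11

Routes from Mona to Liam avoiding Grace:
Mona-Frank-Dave-Liam: 4 + 9 + 4 = 17
Mona-Heidi-Liam: 2 + 9 = 11
Mona-Heidi-Frank-Dave-Liam: 2 + 7 + 9 + 4 = 22
Mona-Frank-Dave-Heidi-Liam: 4 + 9 + 8 + 9 = 30
Best route has total 11.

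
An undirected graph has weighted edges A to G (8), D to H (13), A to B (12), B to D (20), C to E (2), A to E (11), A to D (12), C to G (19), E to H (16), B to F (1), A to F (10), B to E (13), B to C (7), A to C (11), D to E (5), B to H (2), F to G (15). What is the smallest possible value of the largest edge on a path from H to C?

Some routes from H to C:
H→B→F→A→C: max(2, 1, 10, 11) = 11
H→B→A→D→E→C: max(2, 12, 12, 5, 2) = 12
H→B→A→C: max(2, 12, 11) = 12
H→B→C: max(2, 7) = 7
H→B→F→A→E→C: max(2, 1, 10, 11, 2) = 11
The minimum achievable maximum is 7.

7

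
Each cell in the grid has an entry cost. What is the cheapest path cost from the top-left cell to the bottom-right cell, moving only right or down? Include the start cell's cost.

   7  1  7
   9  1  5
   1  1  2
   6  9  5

Cheapest: r0c0 -> r0c1 -> r1c1 -> r2c1 -> r2c2 -> r3c2
  7 + 1 + 1 + 1 + 2 + 5 = 17

17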